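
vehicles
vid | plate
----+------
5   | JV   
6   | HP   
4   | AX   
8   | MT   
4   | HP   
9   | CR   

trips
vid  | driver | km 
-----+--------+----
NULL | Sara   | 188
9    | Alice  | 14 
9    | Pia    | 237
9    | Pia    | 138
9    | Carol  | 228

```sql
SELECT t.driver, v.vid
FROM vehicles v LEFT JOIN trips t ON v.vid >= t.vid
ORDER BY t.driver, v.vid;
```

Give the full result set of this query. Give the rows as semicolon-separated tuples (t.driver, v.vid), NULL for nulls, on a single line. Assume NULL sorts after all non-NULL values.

(Alice, 9); (Carol, 9); (Pia, 9); (Pia, 9); (NULL, 4); (NULL, 4); (NULL, 5); (NULL, 6); (NULL, 8)

LEFT JOIN keeps every row from `vehicles`; unmatched rows get NULL for `trips`'s columns.
Matching on v.vid >= t.vid. A NULL in a compared column never satisfies the condition.
- v (vid=5) has no partner → padded with NULL.
- v (vid=6) has no partner → padded with NULL.
- v (vid=4) has no partner → padded with NULL.
- v (vid=8) has no partner → padded with NULL.
- v (vid=4) has no partner → padded with NULL.
- v (vid=9) pairs with 4 row(s) of t.
After projecting and ordering:
t.driver | v.vid
Alice | 9
Carol | 9
Pia | 9
Pia | 9
NULL | 4
NULL | 4
NULL | 5
NULL | 6
NULL | 8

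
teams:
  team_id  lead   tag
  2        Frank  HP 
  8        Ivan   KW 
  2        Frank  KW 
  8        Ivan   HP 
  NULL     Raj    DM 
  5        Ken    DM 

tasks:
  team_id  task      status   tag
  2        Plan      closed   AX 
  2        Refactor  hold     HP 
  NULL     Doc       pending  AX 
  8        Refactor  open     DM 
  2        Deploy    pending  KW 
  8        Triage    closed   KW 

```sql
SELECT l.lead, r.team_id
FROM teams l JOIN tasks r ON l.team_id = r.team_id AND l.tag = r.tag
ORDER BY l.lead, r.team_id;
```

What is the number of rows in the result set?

INNER JOIN keeps only pairs where the ON condition holds.
Matching on l.team_id = r.team_id AND l.tag = r.tag. A NULL in a compared column never satisfies the condition.
- l row (team_id=2, tag=HP): matches 1 r row(s) → 1 output row(s).
- l row (team_id=8, tag=KW): matches 1 r row(s) → 1 output row(s).
- l row (team_id=2, tag=KW): matches 1 r row(s) → 1 output row(s).
- l row (team_id=8, tag=HP): no match → dropped.
- l row (team_id=NULL, tag=DM): no match → dropped.
- l row (team_id=5, tag=DM): no match → dropped.
Total: 3 rows.

3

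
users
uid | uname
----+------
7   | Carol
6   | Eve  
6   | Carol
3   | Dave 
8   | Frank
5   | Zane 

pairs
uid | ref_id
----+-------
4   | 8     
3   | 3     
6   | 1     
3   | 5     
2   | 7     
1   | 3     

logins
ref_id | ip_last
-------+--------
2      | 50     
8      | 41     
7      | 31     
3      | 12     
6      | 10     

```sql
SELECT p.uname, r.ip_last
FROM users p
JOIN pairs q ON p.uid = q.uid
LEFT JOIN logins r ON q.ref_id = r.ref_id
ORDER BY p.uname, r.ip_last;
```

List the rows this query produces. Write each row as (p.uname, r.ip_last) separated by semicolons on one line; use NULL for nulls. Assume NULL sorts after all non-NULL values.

(Carol, NULL); (Dave, 12); (Dave, NULL); (Eve, NULL)

Joins associate left-to-right: users INNER JOIN pairs on uid gives 4 intermediate row(s).
Then LEFT JOIN `logins r` on ref_id: each of those 4 rows is kept; rows whose q.ref_id has no match in r get NULL for r's columns.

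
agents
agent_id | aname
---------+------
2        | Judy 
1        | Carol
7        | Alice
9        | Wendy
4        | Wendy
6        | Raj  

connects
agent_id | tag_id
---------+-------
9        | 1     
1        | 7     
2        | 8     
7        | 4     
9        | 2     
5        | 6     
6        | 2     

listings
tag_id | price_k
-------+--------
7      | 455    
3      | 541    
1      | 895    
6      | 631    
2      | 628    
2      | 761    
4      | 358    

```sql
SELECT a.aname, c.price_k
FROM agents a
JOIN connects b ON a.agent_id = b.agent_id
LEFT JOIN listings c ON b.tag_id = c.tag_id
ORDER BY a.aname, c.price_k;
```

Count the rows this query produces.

8

Evaluate left to right. First `agents a INNER JOIN connects b` on agent_id: 6 row(s).
Then LEFT JOIN `listings c` on tag_id: each of those 6 rows is kept; rows whose b.tag_id has no match in c get NULL for c's columns.
Result: 8 row(s).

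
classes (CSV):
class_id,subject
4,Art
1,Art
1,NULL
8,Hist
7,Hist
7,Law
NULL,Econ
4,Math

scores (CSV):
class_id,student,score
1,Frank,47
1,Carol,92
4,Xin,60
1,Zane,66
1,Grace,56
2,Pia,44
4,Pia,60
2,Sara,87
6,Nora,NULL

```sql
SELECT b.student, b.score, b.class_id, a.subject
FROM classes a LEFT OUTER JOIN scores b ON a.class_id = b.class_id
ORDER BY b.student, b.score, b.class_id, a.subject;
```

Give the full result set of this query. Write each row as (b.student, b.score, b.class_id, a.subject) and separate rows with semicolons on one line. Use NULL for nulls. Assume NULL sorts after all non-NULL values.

(Carol, 92, 1, Art); (Carol, 92, 1, NULL); (Frank, 47, 1, Art); (Frank, 47, 1, NULL); (Grace, 56, 1, Art); (Grace, 56, 1, NULL); (Pia, 60, 4, Art); (Pia, 60, 4, Math); (Xin, 60, 4, Art); (Xin, 60, 4, Math); (Zane, 66, 1, Art); (Zane, 66, 1, NULL); (NULL, NULL, NULL, Econ); (NULL, NULL, NULL, Hist); (NULL, NULL, NULL, Hist); (NULL, NULL, NULL, Law)

LEFT JOIN keeps every row from `classes`; unmatched rows get NULL for `scores`'s columns.
Matching on a.class_id = b.class_id. A NULL in a compared column never satisfies the condition.
Matched pairs: 12; unmatched a rows kept: 4.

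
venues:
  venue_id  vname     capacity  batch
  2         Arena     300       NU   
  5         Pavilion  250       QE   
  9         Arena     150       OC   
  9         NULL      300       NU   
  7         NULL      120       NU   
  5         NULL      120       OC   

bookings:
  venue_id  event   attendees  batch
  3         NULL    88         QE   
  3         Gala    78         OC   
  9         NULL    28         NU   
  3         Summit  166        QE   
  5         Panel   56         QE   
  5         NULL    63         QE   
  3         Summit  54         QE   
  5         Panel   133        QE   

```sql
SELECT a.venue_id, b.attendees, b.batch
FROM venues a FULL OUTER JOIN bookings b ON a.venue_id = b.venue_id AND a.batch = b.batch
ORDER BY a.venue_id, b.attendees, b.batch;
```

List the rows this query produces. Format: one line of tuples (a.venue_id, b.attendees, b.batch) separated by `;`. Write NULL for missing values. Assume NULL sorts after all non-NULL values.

(2, NULL, NULL); (5, 56, QE); (5, 63, QE); (5, 133, QE); (5, NULL, NULL); (7, NULL, NULL); (9, 28, NU); (9, NULL, NULL); (NULL, 54, QE); (NULL, 78, OC); (NULL, 88, QE); (NULL, 166, QE)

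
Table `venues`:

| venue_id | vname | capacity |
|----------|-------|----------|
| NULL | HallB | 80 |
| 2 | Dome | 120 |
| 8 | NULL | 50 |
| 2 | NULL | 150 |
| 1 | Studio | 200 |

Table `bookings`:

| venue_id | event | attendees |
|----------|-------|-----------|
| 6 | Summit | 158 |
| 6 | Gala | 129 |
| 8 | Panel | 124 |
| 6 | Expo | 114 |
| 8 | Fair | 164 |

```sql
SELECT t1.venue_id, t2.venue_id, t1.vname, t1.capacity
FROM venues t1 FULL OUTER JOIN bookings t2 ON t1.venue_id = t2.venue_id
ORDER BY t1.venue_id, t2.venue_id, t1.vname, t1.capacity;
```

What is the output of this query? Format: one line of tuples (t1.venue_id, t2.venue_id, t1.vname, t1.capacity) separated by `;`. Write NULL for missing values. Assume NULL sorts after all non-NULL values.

FULL OUTER JOIN keeps every row from both sides; unmatched rows get NULL for the other side's columns.
Matching on t1.venue_id = t2.venue_id. A NULL in a compared column never satisfies the condition.
Matched pairs: 2; unmatched t1 rows kept: 4; unmatched t2 rows kept: 3.

(1, NULL, Studio, 200); (2, NULL, Dome, 120); (2, NULL, NULL, 150); (8, 8, NULL, 50); (8, 8, NULL, 50); (NULL, 6, NULL, NULL); (NULL, 6, NULL, NULL); (NULL, 6, NULL, NULL); (NULL, NULL, HallB, 80)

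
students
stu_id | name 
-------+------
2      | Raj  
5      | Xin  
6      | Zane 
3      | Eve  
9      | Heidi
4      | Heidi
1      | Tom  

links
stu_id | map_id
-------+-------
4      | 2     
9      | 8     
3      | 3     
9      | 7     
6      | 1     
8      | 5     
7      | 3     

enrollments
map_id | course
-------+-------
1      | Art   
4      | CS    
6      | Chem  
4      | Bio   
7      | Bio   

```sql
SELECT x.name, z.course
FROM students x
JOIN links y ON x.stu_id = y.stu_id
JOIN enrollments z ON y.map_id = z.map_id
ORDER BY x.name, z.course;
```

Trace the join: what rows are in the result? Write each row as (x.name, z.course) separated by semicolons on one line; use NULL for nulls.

(Heidi, Bio); (Zane, Art)

Joins associate left-to-right: students INNER JOIN links on stu_id gives 5 intermediate row(s).
Then INNER JOIN `enrollments z` on map_id: keep only rows whose y.map_id appears in z.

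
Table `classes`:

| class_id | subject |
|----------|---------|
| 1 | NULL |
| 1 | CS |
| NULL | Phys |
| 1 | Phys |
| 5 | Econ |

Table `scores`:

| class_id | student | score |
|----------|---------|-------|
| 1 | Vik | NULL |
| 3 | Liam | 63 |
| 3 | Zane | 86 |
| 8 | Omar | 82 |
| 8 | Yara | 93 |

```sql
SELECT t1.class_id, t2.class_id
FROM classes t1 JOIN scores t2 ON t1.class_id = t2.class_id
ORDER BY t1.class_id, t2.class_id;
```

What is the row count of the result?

INNER JOIN keeps only pairs where the ON condition holds.
Matching on t1.class_id = t2.class_id. A NULL in a compared column never satisfies the condition.
- class_id=1: 1 matching t2 row(s), so 1 row(s) emitted.
- class_id=1: 1 matching t2 row(s), so 1 row(s) emitted.
- class_id=NULL: no matching t2 row, dropped.
- class_id=1: 1 matching t2 row(s), so 1 row(s) emitted.
- class_id=5: no matching t2 row, dropped.
Total: 3 rows.

3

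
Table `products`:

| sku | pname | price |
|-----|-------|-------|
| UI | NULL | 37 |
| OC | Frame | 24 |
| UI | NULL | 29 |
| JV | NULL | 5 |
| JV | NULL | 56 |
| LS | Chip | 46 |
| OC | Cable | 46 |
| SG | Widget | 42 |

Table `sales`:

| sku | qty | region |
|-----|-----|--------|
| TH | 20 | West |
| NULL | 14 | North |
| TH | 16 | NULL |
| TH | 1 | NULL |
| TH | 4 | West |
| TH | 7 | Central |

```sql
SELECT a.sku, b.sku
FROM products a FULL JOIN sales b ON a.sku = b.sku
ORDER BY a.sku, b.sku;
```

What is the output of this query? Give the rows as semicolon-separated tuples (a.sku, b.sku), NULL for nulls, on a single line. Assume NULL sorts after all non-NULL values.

FULL OUTER JOIN keeps every row from both sides; unmatched rows get NULL for the other side's columns.
Matching on a.sku = b.sku. A NULL in a compared column never satisfies the condition.
Matched pairs: 0; unmatched a rows kept: 8; unmatched b rows kept: 6.

(JV, NULL); (JV, NULL); (LS, NULL); (OC, NULL); (OC, NULL); (SG, NULL); (UI, NULL); (UI, NULL); (NULL, TH); (NULL, TH); (NULL, TH); (NULL, TH); (NULL, TH); (NULL, NULL)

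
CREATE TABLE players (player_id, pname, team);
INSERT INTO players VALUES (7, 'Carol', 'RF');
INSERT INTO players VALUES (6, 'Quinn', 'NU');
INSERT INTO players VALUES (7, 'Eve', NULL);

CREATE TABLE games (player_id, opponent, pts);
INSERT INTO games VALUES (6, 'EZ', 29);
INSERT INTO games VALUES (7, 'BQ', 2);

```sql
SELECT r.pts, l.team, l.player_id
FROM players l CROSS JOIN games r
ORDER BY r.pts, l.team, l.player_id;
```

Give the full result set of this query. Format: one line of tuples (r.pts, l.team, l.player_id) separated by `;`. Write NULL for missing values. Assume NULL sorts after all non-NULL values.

(2, NU, 6); (2, RF, 7); (2, NULL, 7); (29, NU, 6); (29, RF, 7); (29, NULL, 7)

CROSS JOIN pairs every row of `players` with every row of `games`: 3 × 2 = 6 rows.
After projecting and ordering:
r.pts | l.team | l.player_id
2 | NU | 6
2 | RF | 7
2 | NULL | 7
29 | NU | 6
29 | RF | 7
29 | NULL | 7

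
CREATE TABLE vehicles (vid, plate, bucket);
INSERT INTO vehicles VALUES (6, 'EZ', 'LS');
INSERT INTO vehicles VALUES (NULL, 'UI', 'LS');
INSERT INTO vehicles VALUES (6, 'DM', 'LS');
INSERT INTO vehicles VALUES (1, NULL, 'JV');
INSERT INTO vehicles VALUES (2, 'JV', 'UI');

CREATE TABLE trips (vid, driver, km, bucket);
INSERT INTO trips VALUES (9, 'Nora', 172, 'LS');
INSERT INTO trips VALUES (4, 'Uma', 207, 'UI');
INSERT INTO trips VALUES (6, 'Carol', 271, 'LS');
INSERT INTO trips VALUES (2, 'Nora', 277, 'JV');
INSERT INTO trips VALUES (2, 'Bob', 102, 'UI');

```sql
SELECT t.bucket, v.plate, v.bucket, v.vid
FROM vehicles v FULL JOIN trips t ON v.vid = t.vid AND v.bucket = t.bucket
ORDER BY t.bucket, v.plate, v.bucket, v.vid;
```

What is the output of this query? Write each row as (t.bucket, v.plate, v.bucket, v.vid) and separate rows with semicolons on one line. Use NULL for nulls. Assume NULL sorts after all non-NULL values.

(JV, NULL, NULL, NULL); (LS, DM, LS, 6); (LS, EZ, LS, 6); (LS, NULL, NULL, NULL); (UI, JV, UI, 2); (UI, NULL, NULL, NULL); (NULL, UI, LS, NULL); (NULL, NULL, JV, 1)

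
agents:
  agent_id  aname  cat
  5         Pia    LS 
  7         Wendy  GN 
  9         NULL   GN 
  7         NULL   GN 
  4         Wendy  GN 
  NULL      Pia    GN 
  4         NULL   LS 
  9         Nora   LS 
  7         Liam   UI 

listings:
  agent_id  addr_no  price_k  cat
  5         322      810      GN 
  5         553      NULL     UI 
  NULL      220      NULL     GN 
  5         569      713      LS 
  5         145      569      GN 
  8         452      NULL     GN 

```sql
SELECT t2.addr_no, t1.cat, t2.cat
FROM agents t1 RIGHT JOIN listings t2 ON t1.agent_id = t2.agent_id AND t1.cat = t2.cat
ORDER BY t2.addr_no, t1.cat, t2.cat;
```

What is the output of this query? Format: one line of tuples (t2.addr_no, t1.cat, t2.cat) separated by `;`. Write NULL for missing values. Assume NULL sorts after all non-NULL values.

(145, NULL, GN); (220, NULL, GN); (322, NULL, GN); (452, NULL, GN); (553, NULL, UI); (569, LS, LS)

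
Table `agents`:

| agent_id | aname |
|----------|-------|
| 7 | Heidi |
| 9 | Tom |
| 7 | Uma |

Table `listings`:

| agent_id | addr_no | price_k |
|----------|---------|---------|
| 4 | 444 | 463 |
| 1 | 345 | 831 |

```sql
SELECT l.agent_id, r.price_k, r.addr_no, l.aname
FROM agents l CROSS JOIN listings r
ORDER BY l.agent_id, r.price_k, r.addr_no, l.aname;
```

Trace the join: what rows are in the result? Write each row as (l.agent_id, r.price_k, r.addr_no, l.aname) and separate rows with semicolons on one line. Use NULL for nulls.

CROSS JOIN pairs every row of `agents` with every row of `listings`: 3 × 2 = 6 rows.
After projecting and ordering:
l.agent_id | r.price_k | r.addr_no | l.aname
7 | 463 | 444 | Heidi
7 | 463 | 444 | Uma
7 | 831 | 345 | Heidi
7 | 831 | 345 | Uma
9 | 463 | 444 | Tom
9 | 831 | 345 | Tom

(7, 463, 444, Heidi); (7, 463, 444, Uma); (7, 831, 345, Heidi); (7, 831, 345, Uma); (9, 463, 444, Tom); (9, 831, 345, Tom)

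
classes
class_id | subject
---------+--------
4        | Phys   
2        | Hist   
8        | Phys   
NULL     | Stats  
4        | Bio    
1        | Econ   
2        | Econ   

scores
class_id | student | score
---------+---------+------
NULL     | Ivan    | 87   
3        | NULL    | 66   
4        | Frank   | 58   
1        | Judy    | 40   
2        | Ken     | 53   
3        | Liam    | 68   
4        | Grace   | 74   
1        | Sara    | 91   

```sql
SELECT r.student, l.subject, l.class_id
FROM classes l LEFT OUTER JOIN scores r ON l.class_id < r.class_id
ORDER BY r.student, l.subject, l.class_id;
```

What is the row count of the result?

17

LEFT JOIN keeps every row from `classes`; unmatched rows get NULL for `scores`'s columns.
Matching on l.class_id < r.class_id. A NULL in a compared column never satisfies the condition.
- l row (class_id=4): no match → kept, r columns NULL.
- l row (class_id=2): matches 4 r row(s) → 4 output row(s).
- l row (class_id=8): no match → kept, r columns NULL.
- l row (class_id=NULL): no match → kept, r columns NULL.
- l row (class_id=4): no match → kept, r columns NULL.
- l row (class_id=1): matches 5 r row(s) → 5 output row(s).
- l row (class_id=2): matches 4 r row(s) → 4 output row(s).
Total: 13 matched + 4 padded = 17 rows.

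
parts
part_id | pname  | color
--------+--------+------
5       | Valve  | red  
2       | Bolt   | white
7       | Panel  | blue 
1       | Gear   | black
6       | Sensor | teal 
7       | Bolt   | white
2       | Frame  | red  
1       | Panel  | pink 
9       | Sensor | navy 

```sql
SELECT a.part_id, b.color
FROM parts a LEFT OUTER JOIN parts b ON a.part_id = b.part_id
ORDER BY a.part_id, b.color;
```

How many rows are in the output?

15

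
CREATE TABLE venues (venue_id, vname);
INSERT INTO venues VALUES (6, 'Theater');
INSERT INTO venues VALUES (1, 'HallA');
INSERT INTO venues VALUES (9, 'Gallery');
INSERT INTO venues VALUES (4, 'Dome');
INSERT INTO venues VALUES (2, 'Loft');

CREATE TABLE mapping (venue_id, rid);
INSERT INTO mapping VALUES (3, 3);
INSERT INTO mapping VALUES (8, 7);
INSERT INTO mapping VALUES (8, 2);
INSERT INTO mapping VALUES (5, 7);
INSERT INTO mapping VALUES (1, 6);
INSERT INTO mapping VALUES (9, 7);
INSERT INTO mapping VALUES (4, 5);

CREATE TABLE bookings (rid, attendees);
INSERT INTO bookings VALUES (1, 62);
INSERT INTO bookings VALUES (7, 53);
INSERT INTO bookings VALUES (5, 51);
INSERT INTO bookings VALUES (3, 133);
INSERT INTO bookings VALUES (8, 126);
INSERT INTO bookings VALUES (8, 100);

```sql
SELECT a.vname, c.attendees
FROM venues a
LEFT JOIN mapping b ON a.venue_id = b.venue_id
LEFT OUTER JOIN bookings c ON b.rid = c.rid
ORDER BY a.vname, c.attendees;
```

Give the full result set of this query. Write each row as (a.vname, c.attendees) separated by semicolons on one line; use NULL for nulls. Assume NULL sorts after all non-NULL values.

(Dome, 51); (Gallery, 53); (HallA, NULL); (Loft, NULL); (Theater, NULL)

Joins associate left-to-right: venues LEFT JOIN mapping on venue_id gives 5 intermediate row(s).
Then LEFT JOIN `bookings c` on rid: each of those 5 rows is kept; rows whose b.rid has no match in c get NULL for c's columns.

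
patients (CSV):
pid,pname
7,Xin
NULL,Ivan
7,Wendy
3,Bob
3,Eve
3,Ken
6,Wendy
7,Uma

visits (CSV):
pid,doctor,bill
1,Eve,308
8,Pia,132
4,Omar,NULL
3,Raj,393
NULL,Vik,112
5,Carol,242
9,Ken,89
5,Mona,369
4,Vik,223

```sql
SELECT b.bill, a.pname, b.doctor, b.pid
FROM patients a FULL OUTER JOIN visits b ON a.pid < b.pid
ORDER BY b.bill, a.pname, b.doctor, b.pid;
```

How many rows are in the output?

30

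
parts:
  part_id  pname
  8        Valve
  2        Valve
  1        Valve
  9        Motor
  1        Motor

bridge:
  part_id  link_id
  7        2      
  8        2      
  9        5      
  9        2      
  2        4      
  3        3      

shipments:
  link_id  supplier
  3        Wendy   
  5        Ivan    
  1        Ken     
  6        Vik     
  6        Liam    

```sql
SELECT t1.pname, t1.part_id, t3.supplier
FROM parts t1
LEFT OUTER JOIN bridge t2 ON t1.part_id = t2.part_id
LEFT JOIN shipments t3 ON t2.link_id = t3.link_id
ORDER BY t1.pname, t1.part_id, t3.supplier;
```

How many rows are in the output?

6

Joins associate left-to-right: parts LEFT JOIN bridge on part_id gives 6 intermediate row(s).
Then LEFT JOIN `shipments t3` on link_id: each of those 6 rows is kept; rows whose t2.link_id has no match in t3 get NULL for t3's columns.
Result: 6 row(s).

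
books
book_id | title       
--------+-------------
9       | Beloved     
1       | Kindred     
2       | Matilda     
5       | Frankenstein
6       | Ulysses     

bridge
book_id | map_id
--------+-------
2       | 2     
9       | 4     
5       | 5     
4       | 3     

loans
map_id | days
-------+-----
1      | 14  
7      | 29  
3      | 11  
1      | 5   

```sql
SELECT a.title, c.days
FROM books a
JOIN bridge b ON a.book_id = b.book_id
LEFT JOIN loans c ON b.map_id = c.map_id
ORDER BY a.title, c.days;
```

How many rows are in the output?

3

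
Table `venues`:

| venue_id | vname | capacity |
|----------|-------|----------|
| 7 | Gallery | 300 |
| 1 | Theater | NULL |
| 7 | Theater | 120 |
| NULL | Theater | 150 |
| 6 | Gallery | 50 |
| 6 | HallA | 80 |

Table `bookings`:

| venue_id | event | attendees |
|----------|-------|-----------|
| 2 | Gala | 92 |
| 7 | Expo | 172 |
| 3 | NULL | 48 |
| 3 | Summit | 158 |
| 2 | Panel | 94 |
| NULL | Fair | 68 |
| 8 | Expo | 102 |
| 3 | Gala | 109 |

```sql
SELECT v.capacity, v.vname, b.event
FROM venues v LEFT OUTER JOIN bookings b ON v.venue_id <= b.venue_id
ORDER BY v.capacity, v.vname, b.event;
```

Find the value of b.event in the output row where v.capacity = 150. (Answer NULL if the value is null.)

NULL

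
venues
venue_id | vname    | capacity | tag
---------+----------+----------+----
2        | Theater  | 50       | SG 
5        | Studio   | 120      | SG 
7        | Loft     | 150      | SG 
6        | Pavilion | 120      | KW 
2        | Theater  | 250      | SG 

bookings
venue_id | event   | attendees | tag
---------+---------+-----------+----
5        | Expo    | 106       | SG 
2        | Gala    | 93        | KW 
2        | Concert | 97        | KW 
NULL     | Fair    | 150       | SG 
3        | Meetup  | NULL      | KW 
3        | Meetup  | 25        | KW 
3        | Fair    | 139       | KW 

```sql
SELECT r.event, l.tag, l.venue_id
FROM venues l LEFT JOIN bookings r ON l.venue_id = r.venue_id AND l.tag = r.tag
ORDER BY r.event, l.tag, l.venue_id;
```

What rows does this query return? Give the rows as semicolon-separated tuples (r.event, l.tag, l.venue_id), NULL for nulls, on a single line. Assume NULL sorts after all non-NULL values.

LEFT JOIN keeps every row from `venues`; unmatched rows get NULL for `bookings`'s columns.
Matching on l.venue_id = r.venue_id AND l.tag = r.tag. A NULL in a compared column never satisfies the condition.
- l[0] venue_id=2, tag=SG → no match; kept with NULLs on the r side.
- l[1] venue_id=5, tag=SG → 1 match(es) in r → 1 row(s).
- l[2] venue_id=7, tag=SG → no match; kept with NULLs on the r side.
- l[3] venue_id=6, tag=KW → no match; kept with NULLs on the r side.
- l[4] venue_id=2, tag=SG → no match; kept with NULLs on the r side.
After projecting and ordering:
r.event | l.tag | l.venue_id
Expo | SG | 5
NULL | KW | 6
NULL | SG | 2
NULL | SG | 2
NULL | SG | 7

(Expo, SG, 5); (NULL, KW, 6); (NULL, SG, 2); (NULL, SG, 2); (NULL, SG, 7)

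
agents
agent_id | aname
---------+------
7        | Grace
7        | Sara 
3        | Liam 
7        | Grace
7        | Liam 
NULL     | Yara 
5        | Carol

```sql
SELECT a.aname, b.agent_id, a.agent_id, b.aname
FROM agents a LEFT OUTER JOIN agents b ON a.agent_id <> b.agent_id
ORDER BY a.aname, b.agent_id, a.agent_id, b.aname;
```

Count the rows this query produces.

19

LEFT JOIN keeps every row from `agents a`; unmatched rows get NULL for `agents b`'s columns.
Matching on a.agent_id <> b.agent_id. A NULL in a compared column never satisfies the condition.
- a[0] agent_id=7 → 2 match(es) in b → 2 row(s).
- a[1] agent_id=7 → 2 match(es) in b → 2 row(s).
- a[2] agent_id=3 → 5 match(es) in b → 5 row(s).
- a[3] agent_id=7 → 2 match(es) in b → 2 row(s).
- a[4] agent_id=7 → 2 match(es) in b → 2 row(s).
- a[5] agent_id=NULL → no match; kept with NULLs on the b side.
- a[6] agent_id=5 → 5 match(es) in b → 5 row(s).
Total: 18 matched + 1 padded = 19 rows.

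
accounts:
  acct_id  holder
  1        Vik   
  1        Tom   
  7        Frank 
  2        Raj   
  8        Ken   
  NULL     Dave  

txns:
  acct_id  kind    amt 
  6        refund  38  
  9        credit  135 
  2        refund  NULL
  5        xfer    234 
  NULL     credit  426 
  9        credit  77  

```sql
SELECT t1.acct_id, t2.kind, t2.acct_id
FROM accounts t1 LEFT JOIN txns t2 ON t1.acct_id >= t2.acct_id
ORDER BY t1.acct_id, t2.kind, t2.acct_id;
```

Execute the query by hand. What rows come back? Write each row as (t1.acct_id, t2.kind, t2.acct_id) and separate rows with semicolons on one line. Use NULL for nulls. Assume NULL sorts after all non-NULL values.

LEFT JOIN keeps every row from `accounts`; unmatched rows get NULL for `txns`'s columns.
Matching on t1.acct_id >= t2.acct_id. A NULL in a compared column never satisfies the condition.
Matched pairs: 7; unmatched t1 rows kept: 3.

(1, NULL, NULL); (1, NULL, NULL); (2, refund, 2); (7, refund, 2); (7, refund, 6); (7, xfer, 5); (8, refund, 2); (8, refund, 6); (8, xfer, 5); (NULL, NULL, NULL)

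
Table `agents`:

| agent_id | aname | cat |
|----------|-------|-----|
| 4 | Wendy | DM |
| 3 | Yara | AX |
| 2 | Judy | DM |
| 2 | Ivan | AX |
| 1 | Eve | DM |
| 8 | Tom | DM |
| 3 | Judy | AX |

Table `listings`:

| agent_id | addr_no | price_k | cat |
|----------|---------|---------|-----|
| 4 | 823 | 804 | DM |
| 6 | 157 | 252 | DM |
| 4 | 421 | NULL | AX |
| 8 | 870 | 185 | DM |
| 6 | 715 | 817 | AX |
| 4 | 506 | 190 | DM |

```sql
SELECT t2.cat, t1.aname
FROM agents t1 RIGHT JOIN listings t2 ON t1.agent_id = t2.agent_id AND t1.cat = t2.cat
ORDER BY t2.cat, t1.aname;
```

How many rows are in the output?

RIGHT JOIN keeps every row from `listings`; unmatched rows get NULL for `agents`'s columns.
Matching on t1.agent_id = t2.agent_id AND t1.cat = t2.cat.
- agent_id=4, cat=DM: 2 matching t2 row(s), so 2 row(s) emitted.
- agent_id=3, cat=AX: no matching t2 row.
- agent_id=2, cat=DM: no matching t2 row.
- agent_id=2, cat=AX: no matching t2 row.
- agent_id=1, cat=DM: no matching t2 row.
- agent_id=8, cat=DM: 1 matching t2 row(s), so 1 row(s) emitted.
- agent_id=3, cat=AX: no matching t2 row.
- 3 t2 row(s) had no t1 match → kept, t1 columns NULL.
Total: 3 matched + 3 padded = 6 rows.

6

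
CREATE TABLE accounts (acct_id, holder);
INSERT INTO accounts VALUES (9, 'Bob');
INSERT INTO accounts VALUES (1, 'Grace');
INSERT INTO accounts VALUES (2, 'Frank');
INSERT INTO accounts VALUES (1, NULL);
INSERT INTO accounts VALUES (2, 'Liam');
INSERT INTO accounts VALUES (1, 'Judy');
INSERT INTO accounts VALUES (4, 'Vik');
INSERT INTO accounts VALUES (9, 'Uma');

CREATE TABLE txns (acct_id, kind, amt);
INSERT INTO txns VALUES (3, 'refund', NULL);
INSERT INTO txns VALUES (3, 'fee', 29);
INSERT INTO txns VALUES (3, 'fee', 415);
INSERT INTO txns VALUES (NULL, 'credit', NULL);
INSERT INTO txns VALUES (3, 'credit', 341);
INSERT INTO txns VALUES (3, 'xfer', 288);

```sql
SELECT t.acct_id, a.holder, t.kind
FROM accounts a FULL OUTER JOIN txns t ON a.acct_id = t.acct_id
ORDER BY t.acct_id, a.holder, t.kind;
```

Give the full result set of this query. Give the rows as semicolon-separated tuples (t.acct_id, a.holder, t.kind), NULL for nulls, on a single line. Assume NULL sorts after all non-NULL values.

FULL OUTER JOIN keeps every row from both sides; unmatched rows get NULL for the other side's columns.
Matching on a.acct_id = t.acct_id. A NULL in a compared column never satisfies the condition.
Matched pairs: 0; unmatched a rows kept: 8; unmatched t rows kept: 6.

(3, NULL, credit); (3, NULL, fee); (3, NULL, fee); (3, NULL, refund); (3, NULL, xfer); (NULL, Bob, NULL); (NULL, Frank, NULL); (NULL, Grace, NULL); (NULL, Judy, NULL); (NULL, Liam, NULL); (NULL, Uma, NULL); (NULL, Vik, NULL); (NULL, NULL, credit); (NULL, NULL, NULL)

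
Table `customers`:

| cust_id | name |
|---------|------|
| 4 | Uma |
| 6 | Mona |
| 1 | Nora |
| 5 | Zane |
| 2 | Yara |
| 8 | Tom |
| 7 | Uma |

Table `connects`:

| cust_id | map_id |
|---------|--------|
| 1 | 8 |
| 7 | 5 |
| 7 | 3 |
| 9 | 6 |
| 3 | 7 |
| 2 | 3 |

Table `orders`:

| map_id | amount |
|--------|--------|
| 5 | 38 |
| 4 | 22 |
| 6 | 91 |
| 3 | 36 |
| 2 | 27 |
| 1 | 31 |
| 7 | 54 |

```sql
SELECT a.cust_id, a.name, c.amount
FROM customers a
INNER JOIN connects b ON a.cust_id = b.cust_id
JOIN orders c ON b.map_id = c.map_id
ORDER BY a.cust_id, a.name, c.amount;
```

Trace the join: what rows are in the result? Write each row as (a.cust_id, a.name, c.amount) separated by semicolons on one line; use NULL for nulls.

Step 1 — a INNER JOIN b on cust_id → 4 row(s).
Then INNER JOIN `orders c` on map_id: keep only rows whose b.map_id appears in c.

(2, Yara, 36); (7, Uma, 36); (7, Uma, 38)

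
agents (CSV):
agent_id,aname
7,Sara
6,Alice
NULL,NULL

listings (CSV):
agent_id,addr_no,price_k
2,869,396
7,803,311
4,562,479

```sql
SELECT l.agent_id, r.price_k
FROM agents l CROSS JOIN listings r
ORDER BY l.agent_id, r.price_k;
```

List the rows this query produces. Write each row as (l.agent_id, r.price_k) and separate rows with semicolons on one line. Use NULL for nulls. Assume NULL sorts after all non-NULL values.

CROSS JOIN pairs every row of `agents` with every row of `listings`: 3 × 3 = 9 rows.
After projecting and ordering:
l.agent_id | r.price_k
6 | 311
6 | 396
6 | 479
7 | 311
7 | 396
7 | 479
NULL | 311
NULL | 396
NULL | 479

(6, 311); (6, 396); (6, 479); (7, 311); (7, 396); (7, 479); (NULL, 311); (NULL, 396); (NULL, 479)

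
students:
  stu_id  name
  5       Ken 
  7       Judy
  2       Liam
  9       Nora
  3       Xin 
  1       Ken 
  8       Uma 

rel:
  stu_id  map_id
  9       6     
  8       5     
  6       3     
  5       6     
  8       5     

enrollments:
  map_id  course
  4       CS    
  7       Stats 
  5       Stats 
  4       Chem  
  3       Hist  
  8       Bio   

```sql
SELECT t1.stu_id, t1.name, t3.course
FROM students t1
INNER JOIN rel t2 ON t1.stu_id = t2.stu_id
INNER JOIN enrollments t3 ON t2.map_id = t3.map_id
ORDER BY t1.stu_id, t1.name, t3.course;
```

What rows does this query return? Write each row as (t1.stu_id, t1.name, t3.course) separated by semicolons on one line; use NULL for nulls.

(8, Uma, Stats); (8, Uma, Stats)

Joins associate left-to-right: students INNER JOIN rel on stu_id gives 4 intermediate row(s).
Then INNER JOIN `enrollments t3` on map_id: keep only rows whose t2.map_id appears in t3.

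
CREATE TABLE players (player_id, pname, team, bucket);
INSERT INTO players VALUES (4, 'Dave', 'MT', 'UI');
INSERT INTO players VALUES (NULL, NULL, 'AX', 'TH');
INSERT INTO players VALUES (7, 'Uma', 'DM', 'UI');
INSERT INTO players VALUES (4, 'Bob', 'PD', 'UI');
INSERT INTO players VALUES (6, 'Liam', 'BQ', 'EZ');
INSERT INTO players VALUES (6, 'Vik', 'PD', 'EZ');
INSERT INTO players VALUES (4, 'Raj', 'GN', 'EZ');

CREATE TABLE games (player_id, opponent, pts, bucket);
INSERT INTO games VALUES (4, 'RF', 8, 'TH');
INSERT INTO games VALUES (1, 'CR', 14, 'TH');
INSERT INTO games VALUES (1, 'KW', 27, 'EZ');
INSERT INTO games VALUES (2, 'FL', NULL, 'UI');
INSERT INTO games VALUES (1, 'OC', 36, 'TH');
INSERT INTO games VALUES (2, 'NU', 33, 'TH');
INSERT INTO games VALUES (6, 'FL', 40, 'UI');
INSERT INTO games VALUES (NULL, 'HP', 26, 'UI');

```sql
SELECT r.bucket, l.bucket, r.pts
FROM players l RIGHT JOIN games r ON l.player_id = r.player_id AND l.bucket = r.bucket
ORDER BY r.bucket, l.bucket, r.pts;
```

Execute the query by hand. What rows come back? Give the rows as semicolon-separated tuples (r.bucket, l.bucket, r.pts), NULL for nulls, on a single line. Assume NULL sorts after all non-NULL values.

(EZ, NULL, 27); (TH, NULL, 8); (TH, NULL, 14); (TH, NULL, 33); (TH, NULL, 36); (UI, NULL, 26); (UI, NULL, 40); (UI, NULL, NULL)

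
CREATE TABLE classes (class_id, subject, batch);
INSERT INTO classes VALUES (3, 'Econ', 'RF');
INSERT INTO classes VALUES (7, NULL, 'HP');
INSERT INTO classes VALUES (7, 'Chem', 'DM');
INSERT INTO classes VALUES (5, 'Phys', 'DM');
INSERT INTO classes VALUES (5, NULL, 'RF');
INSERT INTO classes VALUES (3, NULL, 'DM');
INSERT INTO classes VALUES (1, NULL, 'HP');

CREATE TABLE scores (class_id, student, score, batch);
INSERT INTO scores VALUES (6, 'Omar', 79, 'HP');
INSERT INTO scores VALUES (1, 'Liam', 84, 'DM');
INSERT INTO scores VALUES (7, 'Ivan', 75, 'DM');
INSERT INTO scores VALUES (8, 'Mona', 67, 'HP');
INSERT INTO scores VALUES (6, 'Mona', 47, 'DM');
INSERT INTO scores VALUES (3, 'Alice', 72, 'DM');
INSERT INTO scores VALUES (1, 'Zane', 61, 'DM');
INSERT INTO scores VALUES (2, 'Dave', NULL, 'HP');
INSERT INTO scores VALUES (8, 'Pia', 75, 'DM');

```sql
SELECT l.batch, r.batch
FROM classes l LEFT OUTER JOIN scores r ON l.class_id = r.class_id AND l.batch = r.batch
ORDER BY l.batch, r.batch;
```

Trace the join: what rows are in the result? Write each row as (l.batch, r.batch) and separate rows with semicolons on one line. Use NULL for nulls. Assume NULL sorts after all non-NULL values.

(DM, DM); (DM, DM); (DM, NULL); (HP, NULL); (HP, NULL); (RF, NULL); (RF, NULL)

LEFT JOIN keeps every row from `classes`; unmatched rows get NULL for `scores`'s columns.
Matching on l.class_id = r.class_id AND l.batch = r.batch.
Matched pairs: 2; unmatched l rows kept: 5.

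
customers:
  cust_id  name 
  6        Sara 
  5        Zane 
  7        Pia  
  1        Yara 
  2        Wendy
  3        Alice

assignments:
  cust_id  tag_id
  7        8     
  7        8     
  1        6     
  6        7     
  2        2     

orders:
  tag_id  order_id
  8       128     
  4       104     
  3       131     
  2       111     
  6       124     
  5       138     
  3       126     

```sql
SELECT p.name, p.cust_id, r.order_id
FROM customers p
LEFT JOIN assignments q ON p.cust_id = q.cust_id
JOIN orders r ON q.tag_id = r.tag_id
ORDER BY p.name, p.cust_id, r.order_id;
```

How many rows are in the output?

Evaluate left to right. First `customers p LEFT JOIN assignments q` on cust_id: 7 row(s).
Then INNER JOIN `orders r` on tag_id: keep only rows whose q.tag_id appears in r.
Result: 4 row(s).

4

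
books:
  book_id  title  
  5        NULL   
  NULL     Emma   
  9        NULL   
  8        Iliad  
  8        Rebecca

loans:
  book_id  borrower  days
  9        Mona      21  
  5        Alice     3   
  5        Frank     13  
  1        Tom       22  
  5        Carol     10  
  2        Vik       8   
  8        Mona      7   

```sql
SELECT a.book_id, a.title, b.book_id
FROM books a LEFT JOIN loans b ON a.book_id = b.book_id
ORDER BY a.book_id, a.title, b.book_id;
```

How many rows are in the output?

7

LEFT JOIN keeps every row from `books`; unmatched rows get NULL for `loans`'s columns.
Matching on a.book_id = b.book_id. A NULL in a compared column never satisfies the condition.
Matched pairs: 6; unmatched a rows kept: 1.
Total: 6 matched + 1 padded = 7 rows.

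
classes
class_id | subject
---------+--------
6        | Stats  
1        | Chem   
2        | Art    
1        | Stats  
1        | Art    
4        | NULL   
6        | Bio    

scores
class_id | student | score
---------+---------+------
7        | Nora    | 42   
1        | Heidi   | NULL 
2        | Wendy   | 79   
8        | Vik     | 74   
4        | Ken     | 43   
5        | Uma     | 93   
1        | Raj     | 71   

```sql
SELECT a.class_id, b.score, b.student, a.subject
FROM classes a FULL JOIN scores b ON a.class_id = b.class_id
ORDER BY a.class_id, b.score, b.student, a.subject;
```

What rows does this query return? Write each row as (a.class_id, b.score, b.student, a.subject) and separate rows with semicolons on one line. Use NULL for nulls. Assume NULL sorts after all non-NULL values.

(1, 71, Raj, Art); (1, 71, Raj, Chem); (1, 71, Raj, Stats); (1, NULL, Heidi, Art); (1, NULL, Heidi, Chem); (1, NULL, Heidi, Stats); (2, 79, Wendy, Art); (4, 43, Ken, NULL); (6, NULL, NULL, Bio); (6, NULL, NULL, Stats); (NULL, 42, Nora, NULL); (NULL, 74, Vik, NULL); (NULL, 93, Uma, NULL)

FULL OUTER JOIN keeps every row from both sides; unmatched rows get NULL for the other side's columns.
Matching on a.class_id = b.class_id.
Matched pairs: 8; unmatched a rows kept: 2; unmatched b rows kept: 3.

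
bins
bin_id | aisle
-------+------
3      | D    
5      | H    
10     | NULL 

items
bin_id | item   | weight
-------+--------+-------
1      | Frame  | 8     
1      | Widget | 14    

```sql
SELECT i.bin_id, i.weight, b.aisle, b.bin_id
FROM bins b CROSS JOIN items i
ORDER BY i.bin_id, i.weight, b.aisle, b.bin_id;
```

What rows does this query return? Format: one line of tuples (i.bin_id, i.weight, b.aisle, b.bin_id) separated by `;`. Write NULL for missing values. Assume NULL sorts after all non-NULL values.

CROSS JOIN pairs every row of `bins` with every row of `items`: 3 × 2 = 6 rows.
After projecting and ordering:
i.bin_id | i.weight | b.aisle | b.bin_id
1 | 8 | D | 3
1 | 8 | H | 5
1 | 8 | NULL | 10
1 | 14 | D | 3
1 | 14 | H | 5
1 | 14 | NULL | 10

(1, 8, D, 3); (1, 8, H, 5); (1, 8, NULL, 10); (1, 14, D, 3); (1, 14, H, 5); (1, 14, NULL, 10)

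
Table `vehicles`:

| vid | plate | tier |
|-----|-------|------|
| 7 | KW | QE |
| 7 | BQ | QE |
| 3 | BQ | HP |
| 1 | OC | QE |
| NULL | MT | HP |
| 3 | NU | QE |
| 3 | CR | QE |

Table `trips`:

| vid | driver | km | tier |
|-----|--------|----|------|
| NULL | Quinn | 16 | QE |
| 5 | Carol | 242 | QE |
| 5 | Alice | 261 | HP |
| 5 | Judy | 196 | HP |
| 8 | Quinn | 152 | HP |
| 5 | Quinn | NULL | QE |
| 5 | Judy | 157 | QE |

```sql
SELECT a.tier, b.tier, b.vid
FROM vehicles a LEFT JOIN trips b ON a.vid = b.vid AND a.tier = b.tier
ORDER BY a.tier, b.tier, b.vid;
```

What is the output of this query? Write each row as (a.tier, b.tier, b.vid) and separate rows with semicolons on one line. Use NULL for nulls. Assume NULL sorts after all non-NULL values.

(HP, NULL, NULL); (HP, NULL, NULL); (QE, NULL, NULL); (QE, NULL, NULL); (QE, NULL, NULL); (QE, NULL, NULL); (QE, NULL, NULL)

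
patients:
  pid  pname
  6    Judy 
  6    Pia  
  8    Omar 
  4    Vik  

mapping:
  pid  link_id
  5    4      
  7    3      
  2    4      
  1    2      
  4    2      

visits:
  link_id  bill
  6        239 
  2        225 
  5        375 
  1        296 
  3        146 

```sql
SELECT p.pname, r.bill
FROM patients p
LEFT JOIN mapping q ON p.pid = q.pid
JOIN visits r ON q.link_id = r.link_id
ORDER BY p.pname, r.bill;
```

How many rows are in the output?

1

Evaluate left to right. First `patients p LEFT JOIN mapping q` on pid: 4 row(s).
Then INNER JOIN `visits r` on link_id: keep only rows whose q.link_id appears in r.
Result: 1 row(s).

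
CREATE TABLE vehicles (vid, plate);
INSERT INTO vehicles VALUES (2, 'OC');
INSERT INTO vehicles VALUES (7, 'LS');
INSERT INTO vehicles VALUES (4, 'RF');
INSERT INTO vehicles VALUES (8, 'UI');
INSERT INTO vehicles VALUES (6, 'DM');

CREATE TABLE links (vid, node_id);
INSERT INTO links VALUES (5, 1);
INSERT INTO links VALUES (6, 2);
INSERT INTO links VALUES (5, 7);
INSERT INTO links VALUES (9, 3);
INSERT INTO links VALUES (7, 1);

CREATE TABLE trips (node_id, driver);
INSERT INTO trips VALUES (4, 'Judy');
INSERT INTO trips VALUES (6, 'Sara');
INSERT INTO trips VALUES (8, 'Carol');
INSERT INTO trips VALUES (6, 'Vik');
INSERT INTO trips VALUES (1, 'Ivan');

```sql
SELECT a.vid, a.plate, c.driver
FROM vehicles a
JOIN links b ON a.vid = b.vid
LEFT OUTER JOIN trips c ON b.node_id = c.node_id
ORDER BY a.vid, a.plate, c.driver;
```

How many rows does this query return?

Step 1 — a INNER JOIN b on vid → 2 row(s).
Then LEFT JOIN `trips c` on node_id: each of those 2 rows is kept; rows whose b.node_id has no match in c get NULL for c's columns.
Result: 2 row(s).

2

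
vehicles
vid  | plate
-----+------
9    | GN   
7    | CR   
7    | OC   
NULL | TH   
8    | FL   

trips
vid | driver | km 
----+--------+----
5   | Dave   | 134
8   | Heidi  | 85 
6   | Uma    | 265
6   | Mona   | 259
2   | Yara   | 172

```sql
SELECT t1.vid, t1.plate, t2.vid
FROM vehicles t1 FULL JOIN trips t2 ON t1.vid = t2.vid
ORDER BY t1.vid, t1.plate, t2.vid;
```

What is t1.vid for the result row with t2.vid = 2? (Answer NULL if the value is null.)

FULL OUTER JOIN keeps every row from both sides; unmatched rows get NULL for the other side's columns.
Matching on t1.vid = t2.vid. A NULL in a compared column never satisfies the condition.
Matched pairs: 1; unmatched t1 rows kept: 4; unmatched t2 rows kept: 4.

NULL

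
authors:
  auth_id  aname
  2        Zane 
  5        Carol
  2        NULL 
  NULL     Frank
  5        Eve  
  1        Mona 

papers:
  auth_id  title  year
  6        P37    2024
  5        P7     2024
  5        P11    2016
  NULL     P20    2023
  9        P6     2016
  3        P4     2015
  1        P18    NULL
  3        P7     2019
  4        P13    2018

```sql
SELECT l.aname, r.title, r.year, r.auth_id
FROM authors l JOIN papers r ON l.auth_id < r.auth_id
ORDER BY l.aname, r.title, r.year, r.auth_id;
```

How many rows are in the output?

INNER JOIN keeps only pairs where the ON condition holds.
Matching on l.auth_id < r.auth_id. A NULL in a compared column never satisfies the condition.
- l (auth_id=2) pairs with 7 row(s) of r.
- l (auth_id=5) pairs with 2 row(s) of r.
- l (auth_id=2) pairs with 7 row(s) of r.
- l (auth_id=NULL) has no partner → excluded.
- l (auth_id=5) pairs with 2 row(s) of r.
- l (auth_id=1) pairs with 7 row(s) of r.
Total: 25 rows.

25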